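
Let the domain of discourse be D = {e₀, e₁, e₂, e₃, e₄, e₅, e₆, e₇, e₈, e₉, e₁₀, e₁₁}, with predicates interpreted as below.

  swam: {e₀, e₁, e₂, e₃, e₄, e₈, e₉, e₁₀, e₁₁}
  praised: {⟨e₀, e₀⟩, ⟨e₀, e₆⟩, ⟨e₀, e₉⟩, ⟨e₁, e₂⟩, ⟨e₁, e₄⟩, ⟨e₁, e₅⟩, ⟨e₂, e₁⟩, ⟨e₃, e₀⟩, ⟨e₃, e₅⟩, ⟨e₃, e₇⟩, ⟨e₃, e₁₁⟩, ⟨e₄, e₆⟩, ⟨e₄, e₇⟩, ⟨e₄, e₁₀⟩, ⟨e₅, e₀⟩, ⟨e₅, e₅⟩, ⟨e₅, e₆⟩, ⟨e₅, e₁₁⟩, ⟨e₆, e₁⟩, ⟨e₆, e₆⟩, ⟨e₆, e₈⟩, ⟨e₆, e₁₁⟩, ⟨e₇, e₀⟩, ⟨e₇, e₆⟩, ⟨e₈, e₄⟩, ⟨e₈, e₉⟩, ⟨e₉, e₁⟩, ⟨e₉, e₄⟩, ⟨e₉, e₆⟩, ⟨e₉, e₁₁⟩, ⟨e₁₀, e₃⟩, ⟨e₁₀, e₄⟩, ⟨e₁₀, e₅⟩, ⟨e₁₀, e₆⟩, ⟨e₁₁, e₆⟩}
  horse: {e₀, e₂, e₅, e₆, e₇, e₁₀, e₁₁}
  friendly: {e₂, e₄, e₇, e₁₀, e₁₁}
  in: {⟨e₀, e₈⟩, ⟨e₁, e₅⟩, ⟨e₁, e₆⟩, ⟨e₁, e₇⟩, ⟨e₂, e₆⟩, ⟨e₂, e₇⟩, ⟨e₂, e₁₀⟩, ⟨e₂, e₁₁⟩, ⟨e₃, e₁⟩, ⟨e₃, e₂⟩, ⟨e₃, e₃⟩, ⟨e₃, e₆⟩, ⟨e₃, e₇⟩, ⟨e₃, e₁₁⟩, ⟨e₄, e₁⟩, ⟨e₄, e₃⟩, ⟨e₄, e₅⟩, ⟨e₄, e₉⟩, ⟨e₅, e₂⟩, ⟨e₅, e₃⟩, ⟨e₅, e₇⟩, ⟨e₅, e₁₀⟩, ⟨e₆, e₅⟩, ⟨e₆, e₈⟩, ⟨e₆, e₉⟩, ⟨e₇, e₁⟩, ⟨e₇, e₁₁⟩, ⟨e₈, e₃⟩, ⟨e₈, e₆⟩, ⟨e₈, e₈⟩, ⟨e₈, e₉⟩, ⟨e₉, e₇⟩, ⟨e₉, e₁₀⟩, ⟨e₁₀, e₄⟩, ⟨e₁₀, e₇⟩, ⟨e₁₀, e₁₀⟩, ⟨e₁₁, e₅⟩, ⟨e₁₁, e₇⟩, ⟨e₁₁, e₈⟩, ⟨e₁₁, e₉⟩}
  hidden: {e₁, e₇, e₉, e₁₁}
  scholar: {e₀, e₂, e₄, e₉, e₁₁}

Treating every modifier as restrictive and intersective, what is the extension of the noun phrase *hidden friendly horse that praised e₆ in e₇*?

⟦that praised e₆⟧ = {x : ⟨x, e₆⟩ ∈ ⟦praised⟧} = {e₀, e₄, e₅, e₆, e₇, e₉, e₁₀, e₁₁}
⟦in e₇⟧ = {x : ⟨x, e₇⟩ ∈ ⟦in⟧} = {e₁, e₂, e₃, e₅, e₉, e₁₀, e₁₁}
⟦horse⟧ = {e₀, e₂, e₅, e₆, e₇, e₁₀, e₁₁}
… ∩ ⟦that praised e₆⟧ = {e₀, e₂, e₅, e₆, e₇, e₁₀, e₁₁} ∩ {e₀, e₄, e₅, e₆, e₇, e₉, e₁₀, e₁₁} = {e₀, e₅, e₆, e₇, e₁₀, e₁₁}
… ∩ ⟦in e₇⟧ = {e₀, e₅, e₆, e₇, e₁₀, e₁₁} ∩ {e₁, e₂, e₃, e₅, e₉, e₁₀, e₁₁} = {e₅, e₁₀, e₁₁}
… ∩ ⟦hidden⟧ = {e₅, e₁₀, e₁₁} ∩ {e₁, e₇, e₉, e₁₁} = {e₁₁}
… ∩ ⟦friendly⟧ = {e₁₁} ∩ {e₂, e₄, e₇, e₁₀, e₁₁} = {e₁₁}
So ⟦hidden friendly horse that praised e₆ in e₇⟧ = {e₁₁}.

{e₁₁}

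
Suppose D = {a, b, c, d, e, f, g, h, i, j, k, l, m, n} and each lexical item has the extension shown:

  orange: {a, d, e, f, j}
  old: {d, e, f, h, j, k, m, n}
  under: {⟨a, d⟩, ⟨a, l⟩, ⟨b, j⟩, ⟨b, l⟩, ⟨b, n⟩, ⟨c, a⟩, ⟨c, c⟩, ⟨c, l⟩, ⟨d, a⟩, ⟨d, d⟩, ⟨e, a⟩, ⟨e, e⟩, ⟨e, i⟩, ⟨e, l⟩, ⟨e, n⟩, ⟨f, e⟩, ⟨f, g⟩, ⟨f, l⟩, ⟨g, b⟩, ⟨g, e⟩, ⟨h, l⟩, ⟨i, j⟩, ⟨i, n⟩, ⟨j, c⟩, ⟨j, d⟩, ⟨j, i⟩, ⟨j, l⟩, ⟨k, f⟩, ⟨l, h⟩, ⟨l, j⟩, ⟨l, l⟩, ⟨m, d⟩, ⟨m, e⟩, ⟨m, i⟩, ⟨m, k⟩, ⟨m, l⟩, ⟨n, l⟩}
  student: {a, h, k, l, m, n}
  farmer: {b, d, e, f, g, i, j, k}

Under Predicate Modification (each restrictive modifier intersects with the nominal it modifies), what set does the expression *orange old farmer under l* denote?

{e, f, j}

⟦under l⟧ = {x : ⟨x, l⟩ ∈ ⟦under⟧} = {a, b, c, e, f, h, j, l, m, n}
⟦farmer⟧ = {b, d, e, f, g, i, j, k}
… ∩ ⟦under l⟧ = {b, d, e, f, g, i, j, k} ∩ {a, b, c, e, f, h, j, l, m, n} = {b, e, f, j}
… ∩ ⟦orange⟧ = {b, e, f, j} ∩ {a, d, e, f, j} = {e, f, j}
… ∩ ⟦old⟧ = {e, f, j} ∩ {d, e, f, h, j, k, m, n} = {e, f, j}
So ⟦orange old farmer under l⟧ = {e, f, j}.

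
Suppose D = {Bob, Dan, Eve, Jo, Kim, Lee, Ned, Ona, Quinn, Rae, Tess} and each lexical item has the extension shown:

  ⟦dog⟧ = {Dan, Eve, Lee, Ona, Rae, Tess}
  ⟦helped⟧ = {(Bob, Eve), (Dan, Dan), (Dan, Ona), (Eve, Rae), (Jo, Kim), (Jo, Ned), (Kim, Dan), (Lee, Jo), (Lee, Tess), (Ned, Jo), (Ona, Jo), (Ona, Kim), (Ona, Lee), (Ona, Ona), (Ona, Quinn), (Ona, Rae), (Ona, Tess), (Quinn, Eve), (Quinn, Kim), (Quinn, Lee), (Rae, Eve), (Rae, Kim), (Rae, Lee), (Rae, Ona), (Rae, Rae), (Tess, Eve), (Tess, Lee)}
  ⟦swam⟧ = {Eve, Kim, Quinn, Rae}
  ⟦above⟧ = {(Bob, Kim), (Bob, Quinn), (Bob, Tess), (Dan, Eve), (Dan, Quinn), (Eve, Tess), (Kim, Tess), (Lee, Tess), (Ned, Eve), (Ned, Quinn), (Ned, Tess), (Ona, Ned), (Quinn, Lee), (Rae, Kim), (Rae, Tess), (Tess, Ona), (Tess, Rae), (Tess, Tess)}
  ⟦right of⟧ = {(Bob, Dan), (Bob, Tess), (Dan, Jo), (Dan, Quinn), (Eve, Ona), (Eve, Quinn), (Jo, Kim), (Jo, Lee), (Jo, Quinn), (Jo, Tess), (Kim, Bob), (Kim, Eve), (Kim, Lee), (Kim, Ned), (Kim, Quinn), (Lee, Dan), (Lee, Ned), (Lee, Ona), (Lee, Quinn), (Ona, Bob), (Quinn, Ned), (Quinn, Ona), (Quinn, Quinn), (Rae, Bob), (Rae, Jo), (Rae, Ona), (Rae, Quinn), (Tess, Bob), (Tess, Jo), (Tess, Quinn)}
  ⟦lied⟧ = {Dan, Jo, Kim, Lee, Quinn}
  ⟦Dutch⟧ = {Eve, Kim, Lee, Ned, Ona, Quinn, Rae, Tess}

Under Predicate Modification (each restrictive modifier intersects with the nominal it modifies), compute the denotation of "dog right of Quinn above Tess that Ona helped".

{Lee, Rae, Tess}

⟦right of Quinn⟧ = {x : ⟨x, Quinn⟩ ∈ ⟦right of⟧} = {Dan, Eve, Jo, Kim, Lee, Quinn, Rae, Tess}
⟦above Tess⟧ = {x : ⟨x, Tess⟩ ∈ ⟦above⟧} = {Bob, Eve, Kim, Lee, Ned, Rae, Tess}
⟦that Ona helped⟧ = {x : ⟨Ona, x⟩ ∈ ⟦helped⟧} = {Jo, Kim, Lee, Ona, Quinn, Rae, Tess}
⟦dog⟧ = {Dan, Eve, Lee, Ona, Rae, Tess}
… ∩ ⟦right of Quinn⟧ = {Dan, Eve, Lee, Ona, Rae, Tess} ∩ {Dan, Eve, Jo, Kim, Lee, Quinn, Rae, Tess} = {Dan, Eve, Lee, Rae, Tess}
… ∩ ⟦above Tess⟧ = {Dan, Eve, Lee, Rae, Tess} ∩ {Bob, Eve, Kim, Lee, Ned, Rae, Tess} = {Eve, Lee, Rae, Tess}
… ∩ ⟦that Ona helped⟧ = {Eve, Lee, Rae, Tess} ∩ {Jo, Kim, Lee, Ona, Quinn, Rae, Tess} = {Lee, Rae, Tess}
So ⟦dog right of Quinn above Tess that Ona helped⟧ = {Lee, Rae, Tess}.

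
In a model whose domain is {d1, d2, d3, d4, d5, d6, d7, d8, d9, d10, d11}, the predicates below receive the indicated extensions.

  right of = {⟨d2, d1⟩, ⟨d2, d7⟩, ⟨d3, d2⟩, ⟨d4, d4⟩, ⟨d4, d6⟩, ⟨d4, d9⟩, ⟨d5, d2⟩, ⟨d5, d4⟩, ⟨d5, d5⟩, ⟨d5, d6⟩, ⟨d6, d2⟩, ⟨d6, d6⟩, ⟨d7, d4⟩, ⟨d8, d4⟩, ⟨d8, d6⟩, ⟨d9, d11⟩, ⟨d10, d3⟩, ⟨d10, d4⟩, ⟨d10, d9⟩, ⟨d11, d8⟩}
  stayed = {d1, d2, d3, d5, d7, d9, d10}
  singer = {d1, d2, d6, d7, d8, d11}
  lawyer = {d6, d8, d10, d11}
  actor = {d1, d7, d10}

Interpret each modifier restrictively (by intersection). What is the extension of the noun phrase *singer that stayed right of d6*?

{}

⟦that stayed⟧ = ⟦stayed⟧ = {d1, d2, d3, d5, d7, d9, d10}
⟦right of d6⟧ = {x : ⟨x, d6⟩ ∈ ⟦right of⟧} = {d4, d5, d6, d8}
⟦singer⟧ = {d1, d2, d6, d7, d8, d11}
… ∩ ⟦that stayed⟧ = {d1, d2, d6, d7, d8, d11} ∩ {d1, d2, d3, d5, d7, d9, d10} = {d1, d2, d7}
… ∩ ⟦right of d6⟧ = {d1, d2, d7} ∩ {d4, d5, d6, d8} = ∅
So ⟦singer that stayed right of d6⟧ = {}.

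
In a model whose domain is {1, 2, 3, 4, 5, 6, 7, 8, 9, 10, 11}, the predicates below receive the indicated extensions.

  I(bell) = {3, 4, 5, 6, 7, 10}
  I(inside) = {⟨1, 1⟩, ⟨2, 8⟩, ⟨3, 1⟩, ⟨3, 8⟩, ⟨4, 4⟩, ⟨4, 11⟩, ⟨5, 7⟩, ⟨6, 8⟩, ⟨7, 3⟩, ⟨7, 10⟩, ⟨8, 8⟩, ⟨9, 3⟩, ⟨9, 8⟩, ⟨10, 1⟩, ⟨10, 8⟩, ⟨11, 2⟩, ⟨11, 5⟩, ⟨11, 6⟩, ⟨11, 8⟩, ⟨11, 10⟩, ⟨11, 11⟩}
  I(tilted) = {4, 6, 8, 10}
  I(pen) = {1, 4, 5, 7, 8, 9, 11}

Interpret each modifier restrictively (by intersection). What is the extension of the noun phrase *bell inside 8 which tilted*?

{6, 10}

⟦inside 8⟧ = {x : ⟨x, 8⟩ ∈ ⟦inside⟧} = {2, 3, 6, 8, 9, 10, 11}
⟦which tilted⟧ = ⟦tilted⟧ = {4, 6, 8, 10}
⟦bell⟧ = {3, 4, 5, 6, 7, 10}
… ∩ ⟦inside 8⟧ = {3, 4, 5, 6, 7, 10} ∩ {2, 3, 6, 8, 9, 10, 11} = {3, 6, 10}
… ∩ ⟦which tilted⟧ = {3, 6, 10} ∩ {4, 6, 8, 10} = {6, 10}
So ⟦bell inside 8 which tilted⟧ = {6, 10}.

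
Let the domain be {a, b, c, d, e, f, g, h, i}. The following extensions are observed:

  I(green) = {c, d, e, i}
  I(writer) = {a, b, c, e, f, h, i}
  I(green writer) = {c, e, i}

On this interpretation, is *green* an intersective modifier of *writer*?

yes

⟦green⟧ ∩ ⟦writer⟧ = {c, d, e, i} ∩ {a, b, c, e, f, h, i} = {c, e, i}
Observed ⟦green writer⟧ = {c, e, i}.
These coincide, so the modifier is intersective here.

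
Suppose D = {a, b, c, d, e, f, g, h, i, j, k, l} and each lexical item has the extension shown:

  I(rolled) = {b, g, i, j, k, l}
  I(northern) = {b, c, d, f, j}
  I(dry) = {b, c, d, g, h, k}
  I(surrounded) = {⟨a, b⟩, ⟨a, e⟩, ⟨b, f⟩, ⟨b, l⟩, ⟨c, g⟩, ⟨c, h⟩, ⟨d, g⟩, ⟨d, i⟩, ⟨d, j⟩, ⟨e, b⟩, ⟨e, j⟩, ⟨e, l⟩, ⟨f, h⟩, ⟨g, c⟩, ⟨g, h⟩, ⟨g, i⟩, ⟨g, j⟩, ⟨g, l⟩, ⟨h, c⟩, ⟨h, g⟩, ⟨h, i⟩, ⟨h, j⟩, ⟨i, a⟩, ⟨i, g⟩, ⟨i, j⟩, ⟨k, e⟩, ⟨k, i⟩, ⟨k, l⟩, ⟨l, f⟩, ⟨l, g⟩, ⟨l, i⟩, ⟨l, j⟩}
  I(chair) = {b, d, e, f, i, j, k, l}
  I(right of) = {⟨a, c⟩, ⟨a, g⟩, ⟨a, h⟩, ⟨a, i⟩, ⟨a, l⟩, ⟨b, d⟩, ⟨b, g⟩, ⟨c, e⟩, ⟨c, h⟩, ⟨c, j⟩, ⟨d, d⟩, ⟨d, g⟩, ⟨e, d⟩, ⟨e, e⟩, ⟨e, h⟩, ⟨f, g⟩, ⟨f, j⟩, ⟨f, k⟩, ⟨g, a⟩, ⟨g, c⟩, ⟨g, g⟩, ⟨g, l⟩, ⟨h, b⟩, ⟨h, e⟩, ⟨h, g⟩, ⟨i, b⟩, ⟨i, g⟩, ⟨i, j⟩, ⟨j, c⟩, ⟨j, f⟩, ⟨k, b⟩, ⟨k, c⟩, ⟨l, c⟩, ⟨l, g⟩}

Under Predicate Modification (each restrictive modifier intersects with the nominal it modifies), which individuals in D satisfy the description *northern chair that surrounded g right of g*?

⟦that surrounded g⟧ = {x : ⟨x, g⟩ ∈ ⟦surrounded⟧} = {c, d, h, i, l}
⟦right of g⟧ = {x : ⟨x, g⟩ ∈ ⟦right of⟧} = {a, b, d, f, g, h, i, l}
⟦chair⟧ = {b, d, e, f, i, j, k, l}
… ∩ ⟦that surrounded g⟧ = {b, d, e, f, i, j, k, l} ∩ {c, d, h, i, l} = {d, i, l}
… ∩ ⟦right of g⟧ = {d, i, l} ∩ {a, b, d, f, g, h, i, l} = {d, i, l}
… ∩ ⟦northern⟧ = {d, i, l} ∩ {b, c, d, f, j} = {d}
So ⟦northern chair that surrounded g right of g⟧ = {d}.

{d}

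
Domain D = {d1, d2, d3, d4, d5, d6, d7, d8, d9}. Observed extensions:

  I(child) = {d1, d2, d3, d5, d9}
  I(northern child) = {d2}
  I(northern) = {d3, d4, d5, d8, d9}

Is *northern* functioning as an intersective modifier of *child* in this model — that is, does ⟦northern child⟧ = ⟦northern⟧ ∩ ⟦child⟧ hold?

⟦northern⟧ ∩ ⟦child⟧ = {d3, d4, d5, d8, d9} ∩ {d1, d2, d3, d5, d9} = {d3, d5, d9}
Observed ⟦northern child⟧ = {d2}.
These differ, so the modifier is not intersective in this model.

no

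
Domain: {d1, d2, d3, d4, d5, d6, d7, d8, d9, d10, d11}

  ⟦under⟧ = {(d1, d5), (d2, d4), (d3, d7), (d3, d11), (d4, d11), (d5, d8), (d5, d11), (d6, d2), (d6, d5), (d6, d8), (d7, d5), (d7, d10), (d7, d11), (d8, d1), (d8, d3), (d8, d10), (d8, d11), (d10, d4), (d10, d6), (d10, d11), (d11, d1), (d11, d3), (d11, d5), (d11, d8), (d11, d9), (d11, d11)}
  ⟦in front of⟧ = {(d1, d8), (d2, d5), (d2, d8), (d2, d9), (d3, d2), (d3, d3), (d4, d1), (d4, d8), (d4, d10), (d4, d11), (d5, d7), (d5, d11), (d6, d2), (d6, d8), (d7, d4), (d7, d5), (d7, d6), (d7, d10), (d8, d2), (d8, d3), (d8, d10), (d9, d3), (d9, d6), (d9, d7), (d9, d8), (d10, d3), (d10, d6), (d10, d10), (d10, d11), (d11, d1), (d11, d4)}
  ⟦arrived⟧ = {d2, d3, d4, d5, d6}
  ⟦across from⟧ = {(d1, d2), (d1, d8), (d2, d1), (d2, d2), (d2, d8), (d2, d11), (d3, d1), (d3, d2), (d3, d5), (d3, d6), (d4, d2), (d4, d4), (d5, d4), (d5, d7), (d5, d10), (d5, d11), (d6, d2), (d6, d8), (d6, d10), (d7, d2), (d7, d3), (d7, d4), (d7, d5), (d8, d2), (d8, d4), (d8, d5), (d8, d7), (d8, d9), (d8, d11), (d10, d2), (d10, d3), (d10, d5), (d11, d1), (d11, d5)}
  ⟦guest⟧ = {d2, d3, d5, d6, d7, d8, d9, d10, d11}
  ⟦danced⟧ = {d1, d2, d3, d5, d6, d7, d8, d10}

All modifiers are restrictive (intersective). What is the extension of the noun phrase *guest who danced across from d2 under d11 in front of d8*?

⟦who danced⟧ = ⟦danced⟧ = {d1, d2, d3, d5, d6, d7, d8, d10}
⟦across from d2⟧ = {x : ⟨x, d2⟩ ∈ ⟦across from⟧} = {d1, d2, d3, d4, d6, d7, d8, d10}
⟦under d11⟧ = {x : ⟨x, d11⟩ ∈ ⟦under⟧} = {d3, d4, d5, d7, d8, d10, d11}
⟦in front of d8⟧ = {x : ⟨x, d8⟩ ∈ ⟦in front of⟧} = {d1, d2, d4, d6, d9}
⟦guest⟧ = {d2, d3, d5, d6, d7, d8, d9, d10, d11}
… ∩ ⟦who danced⟧ = {d2, d3, d5, d6, d7, d8, d9, d10, d11} ∩ {d1, d2, d3, d5, d6, d7, d8, d10} = {d2, d3, d5, d6, d7, d8, d10}
… ∩ ⟦across from d2⟧ = {d2, d3, d5, d6, d7, d8, d10} ∩ {d1, d2, d3, d4, d6, d7, d8, d10} = {d2, d3, d6, d7, d8, d10}
… ∩ ⟦under d11⟧ = {d2, d3, d6, d7, d8, d10} ∩ {d3, d4, d5, d7, d8, d10, d11} = {d3, d7, d8, d10}
… ∩ ⟦in front of d8⟧ = {d3, d7, d8, d10} ∩ {d1, d2, d4, d6, d9} = ∅
So ⟦guest who danced across from d2 under d11 in front of d8⟧ = {}.

{}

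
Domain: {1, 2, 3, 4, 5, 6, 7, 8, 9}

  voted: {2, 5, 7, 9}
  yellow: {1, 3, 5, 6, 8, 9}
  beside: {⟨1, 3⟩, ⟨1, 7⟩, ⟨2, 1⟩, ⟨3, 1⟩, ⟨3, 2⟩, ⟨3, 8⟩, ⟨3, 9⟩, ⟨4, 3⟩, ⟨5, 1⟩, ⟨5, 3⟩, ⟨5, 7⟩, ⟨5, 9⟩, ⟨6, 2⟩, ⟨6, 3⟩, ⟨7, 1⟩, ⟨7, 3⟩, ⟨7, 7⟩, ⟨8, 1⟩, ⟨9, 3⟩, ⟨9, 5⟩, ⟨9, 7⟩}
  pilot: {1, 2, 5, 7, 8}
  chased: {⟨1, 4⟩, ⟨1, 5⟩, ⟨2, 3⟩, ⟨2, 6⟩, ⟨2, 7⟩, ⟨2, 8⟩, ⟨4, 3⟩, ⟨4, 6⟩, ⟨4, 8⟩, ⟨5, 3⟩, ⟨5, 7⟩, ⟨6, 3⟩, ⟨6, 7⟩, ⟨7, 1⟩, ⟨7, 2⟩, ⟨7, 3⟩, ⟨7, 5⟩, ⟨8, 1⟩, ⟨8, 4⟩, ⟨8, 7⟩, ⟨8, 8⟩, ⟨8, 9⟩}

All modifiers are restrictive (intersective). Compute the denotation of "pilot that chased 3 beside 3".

⟦that chased 3⟧ = {x : ⟨x, 3⟩ ∈ ⟦chased⟧} = {2, 4, 5, 6, 7}
⟦beside 3⟧ = {x : ⟨x, 3⟩ ∈ ⟦beside⟧} = {1, 4, 5, 6, 7, 9}
⟦pilot⟧ = {1, 2, 5, 7, 8}
… ∩ ⟦that chased 3⟧ = {1, 2, 5, 7, 8} ∩ {2, 4, 5, 6, 7} = {2, 5, 7}
… ∩ ⟦beside 3⟧ = {2, 5, 7} ∩ {1, 4, 5, 6, 7, 9} = {5, 7}
So ⟦pilot that chased 3 beside 3⟧ = {5, 7}.

{5, 7}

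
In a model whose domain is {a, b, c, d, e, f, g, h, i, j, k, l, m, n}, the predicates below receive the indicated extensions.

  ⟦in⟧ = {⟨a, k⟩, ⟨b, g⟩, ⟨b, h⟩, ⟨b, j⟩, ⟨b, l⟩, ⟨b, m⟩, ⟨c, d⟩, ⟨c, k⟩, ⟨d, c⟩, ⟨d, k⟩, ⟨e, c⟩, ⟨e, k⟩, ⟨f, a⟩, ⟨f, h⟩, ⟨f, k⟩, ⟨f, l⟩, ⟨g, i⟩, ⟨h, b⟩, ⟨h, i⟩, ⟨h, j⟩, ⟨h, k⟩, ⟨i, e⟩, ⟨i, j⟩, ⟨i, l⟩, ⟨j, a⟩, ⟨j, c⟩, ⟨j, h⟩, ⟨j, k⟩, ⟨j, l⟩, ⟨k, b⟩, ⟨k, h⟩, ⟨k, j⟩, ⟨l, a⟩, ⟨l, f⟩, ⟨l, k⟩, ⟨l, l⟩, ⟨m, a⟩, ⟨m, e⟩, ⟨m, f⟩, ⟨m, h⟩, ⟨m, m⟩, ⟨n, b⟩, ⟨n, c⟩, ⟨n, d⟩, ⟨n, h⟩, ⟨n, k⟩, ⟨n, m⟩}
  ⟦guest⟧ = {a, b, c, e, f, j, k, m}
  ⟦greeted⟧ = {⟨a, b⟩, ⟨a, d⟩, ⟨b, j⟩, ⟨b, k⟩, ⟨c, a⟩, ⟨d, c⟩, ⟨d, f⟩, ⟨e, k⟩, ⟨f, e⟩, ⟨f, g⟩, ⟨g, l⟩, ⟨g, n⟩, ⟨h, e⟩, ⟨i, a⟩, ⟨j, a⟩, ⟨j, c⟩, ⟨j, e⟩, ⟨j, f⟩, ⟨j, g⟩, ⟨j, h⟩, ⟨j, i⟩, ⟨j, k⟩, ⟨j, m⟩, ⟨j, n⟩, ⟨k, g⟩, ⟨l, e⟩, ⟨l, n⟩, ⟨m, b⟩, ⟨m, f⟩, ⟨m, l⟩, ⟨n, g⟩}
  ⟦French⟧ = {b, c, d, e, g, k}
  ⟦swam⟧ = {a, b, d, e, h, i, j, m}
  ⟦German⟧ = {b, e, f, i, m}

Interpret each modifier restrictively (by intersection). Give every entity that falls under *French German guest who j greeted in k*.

{e}

⟦who j greeted⟧ = {x : ⟨j, x⟩ ∈ ⟦greeted⟧} = {a, c, e, f, g, h, i, k, m, n}
⟦in k⟧ = {x : ⟨x, k⟩ ∈ ⟦in⟧} = {a, c, d, e, f, h, j, l, n}
⟦guest⟧ = {a, b, c, e, f, j, k, m}
… ∩ ⟦who j greeted⟧ = {a, b, c, e, f, j, k, m} ∩ {a, c, e, f, g, h, i, k, m, n} = {a, c, e, f, k, m}
… ∩ ⟦in k⟧ = {a, c, e, f, k, m} ∩ {a, c, d, e, f, h, j, l, n} = {a, c, e, f}
… ∩ ⟦French⟧ = {a, c, e, f} ∩ {b, c, d, e, g, k} = {c, e}
… ∩ ⟦German⟧ = {c, e} ∩ {b, e, f, i, m} = {e}
So ⟦French German guest who j greeted in k⟧ = {e}.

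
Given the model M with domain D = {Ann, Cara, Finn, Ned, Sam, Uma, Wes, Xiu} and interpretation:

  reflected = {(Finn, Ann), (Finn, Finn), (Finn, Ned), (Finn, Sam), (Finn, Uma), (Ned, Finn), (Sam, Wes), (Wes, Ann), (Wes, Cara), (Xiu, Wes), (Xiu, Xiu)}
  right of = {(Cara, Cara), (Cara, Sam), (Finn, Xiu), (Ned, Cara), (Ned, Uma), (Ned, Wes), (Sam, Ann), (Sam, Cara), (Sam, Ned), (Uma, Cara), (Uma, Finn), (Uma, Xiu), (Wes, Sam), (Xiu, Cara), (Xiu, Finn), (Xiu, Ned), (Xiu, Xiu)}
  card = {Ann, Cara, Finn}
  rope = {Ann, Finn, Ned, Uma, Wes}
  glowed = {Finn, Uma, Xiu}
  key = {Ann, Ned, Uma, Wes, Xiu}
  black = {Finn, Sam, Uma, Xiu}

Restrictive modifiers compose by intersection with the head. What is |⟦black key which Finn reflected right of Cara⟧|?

1

⟦which Finn reflected⟧ = {x : ⟨Finn, x⟩ ∈ ⟦reflected⟧} = {Ann, Finn, Ned, Sam, Uma}
⟦right of Cara⟧ = {x : ⟨x, Cara⟩ ∈ ⟦right of⟧} = {Cara, Ned, Sam, Uma, Xiu}
⟦key⟧ = {Ann, Ned, Uma, Wes, Xiu}
… ∩ ⟦which Finn reflected⟧ = {Ann, Ned, Uma, Wes, Xiu} ∩ {Ann, Finn, Ned, Sam, Uma} = {Ann, Ned, Uma}
… ∩ ⟦right of Cara⟧ = {Ann, Ned, Uma} ∩ {Cara, Ned, Sam, Uma, Xiu} = {Ned, Uma}
… ∩ ⟦black⟧ = {Ned, Uma} ∩ {Finn, Sam, Uma, Xiu} = {Uma}
⟦black key which Finn reflected right of Cara⟧ = {Uma}, so the cardinality is 1.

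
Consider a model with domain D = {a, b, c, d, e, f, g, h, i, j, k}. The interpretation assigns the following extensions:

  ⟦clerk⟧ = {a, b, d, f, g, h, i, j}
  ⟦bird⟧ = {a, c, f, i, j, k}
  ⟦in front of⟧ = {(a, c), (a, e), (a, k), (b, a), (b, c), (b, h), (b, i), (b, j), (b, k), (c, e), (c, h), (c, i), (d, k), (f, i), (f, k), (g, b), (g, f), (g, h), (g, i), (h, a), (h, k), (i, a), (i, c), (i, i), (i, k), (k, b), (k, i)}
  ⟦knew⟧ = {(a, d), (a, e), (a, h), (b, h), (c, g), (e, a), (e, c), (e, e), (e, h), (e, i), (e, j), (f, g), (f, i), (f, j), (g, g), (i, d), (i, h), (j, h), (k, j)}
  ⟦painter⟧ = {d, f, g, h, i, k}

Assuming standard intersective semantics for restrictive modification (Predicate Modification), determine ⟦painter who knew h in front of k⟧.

{i}

⟦who knew h⟧ = {x : ⟨x, h⟩ ∈ ⟦knew⟧} = {a, b, e, i, j}
⟦in front of k⟧ = {x : ⟨x, k⟩ ∈ ⟦in front of⟧} = {a, b, d, f, h, i}
⟦painter⟧ = {d, f, g, h, i, k}
… ∩ ⟦who knew h⟧ = {d, f, g, h, i, k} ∩ {a, b, e, i, j} = {i}
… ∩ ⟦in front of k⟧ = {i} ∩ {a, b, d, f, h, i} = {i}
So ⟦painter who knew h in front of k⟧ = {i}.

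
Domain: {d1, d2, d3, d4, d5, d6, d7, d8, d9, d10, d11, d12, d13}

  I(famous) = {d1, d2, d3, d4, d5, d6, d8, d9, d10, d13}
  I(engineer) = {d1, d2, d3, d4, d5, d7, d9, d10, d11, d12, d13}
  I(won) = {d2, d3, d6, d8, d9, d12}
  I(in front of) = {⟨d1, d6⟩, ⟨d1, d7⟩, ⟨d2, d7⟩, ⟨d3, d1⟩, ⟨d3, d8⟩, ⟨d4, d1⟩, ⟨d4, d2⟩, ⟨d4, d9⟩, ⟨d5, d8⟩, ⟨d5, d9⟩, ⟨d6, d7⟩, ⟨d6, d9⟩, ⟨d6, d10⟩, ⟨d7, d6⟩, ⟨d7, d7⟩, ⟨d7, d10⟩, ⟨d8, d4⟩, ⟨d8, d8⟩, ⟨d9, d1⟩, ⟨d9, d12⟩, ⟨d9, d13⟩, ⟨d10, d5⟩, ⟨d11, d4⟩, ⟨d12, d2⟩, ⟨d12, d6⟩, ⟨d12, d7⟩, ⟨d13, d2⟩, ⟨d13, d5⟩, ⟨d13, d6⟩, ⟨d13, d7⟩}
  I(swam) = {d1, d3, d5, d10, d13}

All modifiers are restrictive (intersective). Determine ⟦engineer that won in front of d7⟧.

⟦that won⟧ = ⟦won⟧ = {d2, d3, d6, d8, d9, d12}
⟦in front of d7⟧ = {x : ⟨x, d7⟩ ∈ ⟦in front of⟧} = {d1, d2, d6, d7, d12, d13}
⟦engineer⟧ = {d1, d2, d3, d4, d5, d7, d9, d10, d11, d12, d13}
… ∩ ⟦that won⟧ = {d1, d2, d3, d4, d5, d7, d9, d10, d11, d12, d13} ∩ {d2, d3, d6, d8, d9, d12} = {d2, d3, d9, d12}
… ∩ ⟦in front of d7⟧ = {d2, d3, d9, d12} ∩ {d1, d2, d6, d7, d12, d13} = {d2, d12}
So ⟦engineer that won in front of d7⟧ = {d2, d12}.

{d2, d12}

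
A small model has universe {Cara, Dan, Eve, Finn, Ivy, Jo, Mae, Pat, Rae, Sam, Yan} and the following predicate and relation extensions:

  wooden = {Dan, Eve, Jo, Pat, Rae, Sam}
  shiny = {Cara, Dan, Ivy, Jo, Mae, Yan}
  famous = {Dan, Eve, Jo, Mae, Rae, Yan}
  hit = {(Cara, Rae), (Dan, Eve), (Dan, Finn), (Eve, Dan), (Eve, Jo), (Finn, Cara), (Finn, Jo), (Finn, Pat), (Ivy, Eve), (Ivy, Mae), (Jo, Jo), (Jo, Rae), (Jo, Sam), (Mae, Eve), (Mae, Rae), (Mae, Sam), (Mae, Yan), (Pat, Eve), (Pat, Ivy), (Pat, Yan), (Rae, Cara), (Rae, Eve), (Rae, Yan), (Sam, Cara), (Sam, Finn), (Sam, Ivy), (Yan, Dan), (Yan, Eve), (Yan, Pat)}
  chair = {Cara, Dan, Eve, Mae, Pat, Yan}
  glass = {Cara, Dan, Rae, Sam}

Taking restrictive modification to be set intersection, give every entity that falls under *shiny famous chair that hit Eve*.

⟦that hit Eve⟧ = {x : ⟨x, Eve⟩ ∈ ⟦hit⟧} = {Dan, Ivy, Mae, Pat, Rae, Yan}
⟦chair⟧ = {Cara, Dan, Eve, Mae, Pat, Yan}
… ∩ ⟦that hit Eve⟧ = {Cara, Dan, Eve, Mae, Pat, Yan} ∩ {Dan, Ivy, Mae, Pat, Rae, Yan} = {Dan, Mae, Pat, Yan}
… ∩ ⟦shiny⟧ = {Dan, Mae, Pat, Yan} ∩ {Cara, Dan, Ivy, Jo, Mae, Yan} = {Dan, Mae, Yan}
… ∩ ⟦famous⟧ = {Dan, Mae, Yan} ∩ {Dan, Eve, Jo, Mae, Rae, Yan} = {Dan, Mae, Yan}
So ⟦shiny famous chair that hit Eve⟧ = {Dan, Mae, Yan}.

{Dan, Mae, Yan}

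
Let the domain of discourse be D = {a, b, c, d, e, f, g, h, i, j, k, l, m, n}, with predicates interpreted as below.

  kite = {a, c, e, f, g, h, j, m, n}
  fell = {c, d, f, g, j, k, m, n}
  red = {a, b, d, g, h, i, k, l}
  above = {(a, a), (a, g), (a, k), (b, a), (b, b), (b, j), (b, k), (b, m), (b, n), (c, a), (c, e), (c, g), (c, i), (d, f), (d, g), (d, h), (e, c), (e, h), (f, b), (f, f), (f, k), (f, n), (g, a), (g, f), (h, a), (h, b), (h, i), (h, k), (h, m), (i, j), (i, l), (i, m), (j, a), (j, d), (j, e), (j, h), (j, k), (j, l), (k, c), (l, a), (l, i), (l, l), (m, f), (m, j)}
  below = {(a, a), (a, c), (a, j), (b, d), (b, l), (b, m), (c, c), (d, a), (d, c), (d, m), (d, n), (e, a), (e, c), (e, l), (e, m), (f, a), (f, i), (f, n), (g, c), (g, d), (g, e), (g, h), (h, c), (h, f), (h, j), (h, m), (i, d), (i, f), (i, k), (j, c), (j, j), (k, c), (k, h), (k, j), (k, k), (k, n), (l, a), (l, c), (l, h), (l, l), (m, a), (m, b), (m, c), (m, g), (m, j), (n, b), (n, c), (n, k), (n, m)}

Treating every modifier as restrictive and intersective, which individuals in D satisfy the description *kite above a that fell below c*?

⟦above a⟧ = {x : ⟨x, a⟩ ∈ ⟦above⟧} = {a, b, c, g, h, j, l}
⟦that fell⟧ = ⟦fell⟧ = {c, d, f, g, j, k, m, n}
⟦below c⟧ = {x : ⟨x, c⟩ ∈ ⟦below⟧} = {a, c, d, e, g, h, j, k, l, m, n}
⟦kite⟧ = {a, c, e, f, g, h, j, m, n}
… ∩ ⟦above a⟧ = {a, c, e, f, g, h, j, m, n} ∩ {a, b, c, g, h, j, l} = {a, c, g, h, j}
… ∩ ⟦that fell⟧ = {a, c, g, h, j} ∩ {c, d, f, g, j, k, m, n} = {c, g, j}
… ∩ ⟦below c⟧ = {c, g, j} ∩ {a, c, d, e, g, h, j, k, l, m, n} = {c, g, j}
So ⟦kite above a that fell below c⟧ = {c, g, j}.

{c, g, j}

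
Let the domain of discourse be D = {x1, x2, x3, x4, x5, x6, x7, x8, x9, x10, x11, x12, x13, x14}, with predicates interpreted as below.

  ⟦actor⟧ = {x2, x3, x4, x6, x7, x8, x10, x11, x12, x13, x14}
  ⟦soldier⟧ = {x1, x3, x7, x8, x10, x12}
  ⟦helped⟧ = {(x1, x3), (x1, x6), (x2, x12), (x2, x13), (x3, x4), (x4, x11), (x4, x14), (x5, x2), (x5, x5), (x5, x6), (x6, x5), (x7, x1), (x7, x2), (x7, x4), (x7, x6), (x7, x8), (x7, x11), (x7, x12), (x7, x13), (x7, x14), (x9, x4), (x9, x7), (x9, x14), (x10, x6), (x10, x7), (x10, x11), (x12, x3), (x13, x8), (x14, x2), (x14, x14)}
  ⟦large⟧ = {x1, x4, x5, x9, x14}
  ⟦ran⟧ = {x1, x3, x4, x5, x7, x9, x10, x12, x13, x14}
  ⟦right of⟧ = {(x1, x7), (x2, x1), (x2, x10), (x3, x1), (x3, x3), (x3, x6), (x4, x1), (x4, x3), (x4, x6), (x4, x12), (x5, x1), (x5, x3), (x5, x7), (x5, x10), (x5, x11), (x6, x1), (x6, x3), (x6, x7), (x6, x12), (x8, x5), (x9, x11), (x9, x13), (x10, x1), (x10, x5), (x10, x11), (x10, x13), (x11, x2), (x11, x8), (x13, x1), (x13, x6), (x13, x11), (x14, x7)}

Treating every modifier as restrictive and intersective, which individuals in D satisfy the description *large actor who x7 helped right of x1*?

{x4}

⟦who x7 helped⟧ = {x : ⟨x7, x⟩ ∈ ⟦helped⟧} = {x1, x2, x4, x6, x8, x11, x12, x13, x14}
⟦right of x1⟧ = {x : ⟨x, x1⟩ ∈ ⟦right of⟧} = {x2, x3, x4, x5, x6, x10, x13}
⟦actor⟧ = {x2, x3, x4, x6, x7, x8, x10, x11, x12, x13, x14}
… ∩ ⟦who x7 helped⟧ = {x2, x3, x4, x6, x7, x8, x10, x11, x12, x13, x14} ∩ {x1, x2, x4, x6, x8, x11, x12, x13, x14} = {x2, x4, x6, x8, x11, x12, x13, x14}
… ∩ ⟦right of x1⟧ = {x2, x4, x6, x8, x11, x12, x13, x14} ∩ {x2, x3, x4, x5, x6, x10, x13} = {x2, x4, x6, x13}
… ∩ ⟦large⟧ = {x2, x4, x6, x13} ∩ {x1, x4, x5, x9, x14} = {x4}
So ⟦large actor who x7 helped right of x1⟧ = {x4}.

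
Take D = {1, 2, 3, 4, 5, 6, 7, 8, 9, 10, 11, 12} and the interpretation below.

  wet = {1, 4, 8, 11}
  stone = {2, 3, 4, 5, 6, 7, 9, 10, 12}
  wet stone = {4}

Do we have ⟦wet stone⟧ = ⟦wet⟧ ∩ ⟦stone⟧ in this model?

yes

⟦wet⟧ ∩ ⟦stone⟧ = {1, 4, 8, 11} ∩ {2, 3, 4, 5, 6, 7, 9, 10, 12} = {4}
Observed ⟦wet stone⟧ = {4}.
These coincide, so the modifier is intersective here.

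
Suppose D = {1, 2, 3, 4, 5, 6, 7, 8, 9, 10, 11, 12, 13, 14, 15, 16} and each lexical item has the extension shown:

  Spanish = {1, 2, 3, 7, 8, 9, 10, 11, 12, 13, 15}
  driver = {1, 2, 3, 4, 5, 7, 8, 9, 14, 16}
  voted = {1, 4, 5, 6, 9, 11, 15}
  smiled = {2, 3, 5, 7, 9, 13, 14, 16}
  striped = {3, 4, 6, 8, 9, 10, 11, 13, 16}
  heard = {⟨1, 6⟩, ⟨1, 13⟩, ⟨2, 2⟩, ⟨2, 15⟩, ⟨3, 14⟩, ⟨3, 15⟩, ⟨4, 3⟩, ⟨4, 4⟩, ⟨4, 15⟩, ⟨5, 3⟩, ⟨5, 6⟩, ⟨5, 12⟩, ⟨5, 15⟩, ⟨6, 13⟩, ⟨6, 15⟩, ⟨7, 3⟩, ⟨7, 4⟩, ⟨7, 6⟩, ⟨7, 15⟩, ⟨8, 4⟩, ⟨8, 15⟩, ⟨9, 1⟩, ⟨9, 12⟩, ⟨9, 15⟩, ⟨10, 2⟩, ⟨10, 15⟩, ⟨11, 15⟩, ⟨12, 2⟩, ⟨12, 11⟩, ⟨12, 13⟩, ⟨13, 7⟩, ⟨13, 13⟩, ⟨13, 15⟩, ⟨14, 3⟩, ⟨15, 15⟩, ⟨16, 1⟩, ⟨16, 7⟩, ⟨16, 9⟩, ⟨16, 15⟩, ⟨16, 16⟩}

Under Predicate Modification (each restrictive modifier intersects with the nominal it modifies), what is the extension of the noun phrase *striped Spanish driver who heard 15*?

⟦who heard 15⟧ = {x : ⟨x, 15⟩ ∈ ⟦heard⟧} = {2, 3, 4, 5, 6, 7, 8, 9, 10, 11, 13, 15, 16}
⟦driver⟧ = {1, 2, 3, 4, 5, 7, 8, 9, 14, 16}
… ∩ ⟦who heard 15⟧ = {1, 2, 3, 4, 5, 7, 8, 9, 14, 16} ∩ {2, 3, 4, 5, 6, 7, 8, 9, 10, 11, 13, 15, 16} = {2, 3, 4, 5, 7, 8, 9, 16}
… ∩ ⟦striped⟧ = {2, 3, 4, 5, 7, 8, 9, 16} ∩ {3, 4, 6, 8, 9, 10, 11, 13, 16} = {3, 4, 8, 9, 16}
… ∩ ⟦Spanish⟧ = {3, 4, 8, 9, 16} ∩ {1, 2, 3, 7, 8, 9, 10, 11, 12, 13, 15} = {3, 8, 9}
So ⟦striped Spanish driver who heard 15⟧ = {3, 8, 9}.

{3, 8, 9}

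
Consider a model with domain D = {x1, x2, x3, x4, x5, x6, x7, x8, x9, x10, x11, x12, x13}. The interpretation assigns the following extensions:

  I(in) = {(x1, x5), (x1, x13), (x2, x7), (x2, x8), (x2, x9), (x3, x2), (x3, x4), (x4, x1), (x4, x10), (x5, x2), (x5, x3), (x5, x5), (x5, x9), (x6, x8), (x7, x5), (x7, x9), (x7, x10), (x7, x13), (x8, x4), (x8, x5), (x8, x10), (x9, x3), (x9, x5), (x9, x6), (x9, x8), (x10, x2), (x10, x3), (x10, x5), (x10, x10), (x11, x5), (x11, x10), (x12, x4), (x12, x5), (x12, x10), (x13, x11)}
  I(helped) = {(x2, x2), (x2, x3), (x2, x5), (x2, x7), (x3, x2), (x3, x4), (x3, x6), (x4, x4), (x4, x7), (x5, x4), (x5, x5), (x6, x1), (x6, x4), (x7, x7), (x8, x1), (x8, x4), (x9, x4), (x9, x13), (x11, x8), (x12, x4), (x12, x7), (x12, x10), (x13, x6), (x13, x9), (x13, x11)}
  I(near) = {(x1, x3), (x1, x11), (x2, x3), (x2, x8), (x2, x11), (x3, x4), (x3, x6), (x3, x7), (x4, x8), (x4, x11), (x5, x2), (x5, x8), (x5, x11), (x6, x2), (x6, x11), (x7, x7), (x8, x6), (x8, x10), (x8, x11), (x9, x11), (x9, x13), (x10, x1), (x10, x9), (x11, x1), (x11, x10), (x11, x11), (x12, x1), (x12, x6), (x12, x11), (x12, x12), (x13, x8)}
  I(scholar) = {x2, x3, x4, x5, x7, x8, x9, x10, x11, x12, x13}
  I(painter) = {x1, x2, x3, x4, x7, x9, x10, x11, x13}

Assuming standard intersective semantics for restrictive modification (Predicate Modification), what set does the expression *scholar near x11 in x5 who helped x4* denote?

⟦near x11⟧ = {x : ⟨x, x11⟩ ∈ ⟦near⟧} = {x1, x2, x4, x5, x6, x8, x9, x11, x12}
⟦in x5⟧ = {x : ⟨x, x5⟩ ∈ ⟦in⟧} = {x1, x5, x7, x8, x9, x10, x11, x12}
⟦who helped x4⟧ = {x : ⟨x, x4⟩ ∈ ⟦helped⟧} = {x3, x4, x5, x6, x8, x9, x12}
⟦scholar⟧ = {x2, x3, x4, x5, x7, x8, x9, x10, x11, x12, x13}
… ∩ ⟦near x11⟧ = {x2, x3, x4, x5, x7, x8, x9, x10, x11, x12, x13} ∩ {x1, x2, x4, x5, x6, x8, x9, x11, x12} = {x2, x4, x5, x8, x9, x11, x12}
… ∩ ⟦in x5⟧ = {x2, x4, x5, x8, x9, x11, x12} ∩ {x1, x5, x7, x8, x9, x10, x11, x12} = {x5, x8, x9, x11, x12}
… ∩ ⟦who helped x4⟧ = {x5, x8, x9, x11, x12} ∩ {x3, x4, x5, x6, x8, x9, x12} = {x5, x8, x9, x12}
So ⟦scholar near x11 in x5 who helped x4⟧ = {x5, x8, x9, x12}.

{x5, x8, x9, x12}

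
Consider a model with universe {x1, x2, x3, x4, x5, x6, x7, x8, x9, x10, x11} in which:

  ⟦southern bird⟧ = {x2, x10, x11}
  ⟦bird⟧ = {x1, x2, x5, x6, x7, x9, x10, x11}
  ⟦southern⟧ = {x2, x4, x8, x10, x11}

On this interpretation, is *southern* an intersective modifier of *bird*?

⟦southern⟧ ∩ ⟦bird⟧ = {x2, x4, x8, x10, x11} ∩ {x1, x2, x5, x6, x7, x9, x10, x11} = {x2, x10, x11}
Observed ⟦southern bird⟧ = {x2, x10, x11}.
These coincide, so the modifier is intersective here.

yes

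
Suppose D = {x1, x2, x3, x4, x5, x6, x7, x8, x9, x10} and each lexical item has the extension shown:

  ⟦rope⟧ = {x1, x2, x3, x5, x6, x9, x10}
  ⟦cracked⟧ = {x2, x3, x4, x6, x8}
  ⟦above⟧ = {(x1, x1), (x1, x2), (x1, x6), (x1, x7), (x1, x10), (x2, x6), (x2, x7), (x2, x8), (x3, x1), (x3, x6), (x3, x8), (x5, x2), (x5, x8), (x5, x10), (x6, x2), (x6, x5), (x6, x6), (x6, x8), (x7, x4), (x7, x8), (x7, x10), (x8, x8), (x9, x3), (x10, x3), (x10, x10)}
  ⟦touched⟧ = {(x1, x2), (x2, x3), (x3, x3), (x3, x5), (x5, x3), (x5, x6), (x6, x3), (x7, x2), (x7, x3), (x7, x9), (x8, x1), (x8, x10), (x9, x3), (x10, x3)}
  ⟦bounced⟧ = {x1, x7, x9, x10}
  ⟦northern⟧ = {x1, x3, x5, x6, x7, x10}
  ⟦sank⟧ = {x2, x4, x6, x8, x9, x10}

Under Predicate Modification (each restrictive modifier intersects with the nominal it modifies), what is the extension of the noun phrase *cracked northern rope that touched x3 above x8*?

{x3, x6}

⟦that touched x3⟧ = {x : ⟨x, x3⟩ ∈ ⟦touched⟧} = {x2, x3, x5, x6, x7, x9, x10}
⟦above x8⟧ = {x : ⟨x, x8⟩ ∈ ⟦above⟧} = {x2, x3, x5, x6, x7, x8}
⟦rope⟧ = {x1, x2, x3, x5, x6, x9, x10}
… ∩ ⟦that touched x3⟧ = {x1, x2, x3, x5, x6, x9, x10} ∩ {x2, x3, x5, x6, x7, x9, x10} = {x2, x3, x5, x6, x9, x10}
… ∩ ⟦above x8⟧ = {x2, x3, x5, x6, x9, x10} ∩ {x2, x3, x5, x6, x7, x8} = {x2, x3, x5, x6}
… ∩ ⟦cracked⟧ = {x2, x3, x5, x6} ∩ {x2, x3, x4, x6, x8} = {x2, x3, x6}
… ∩ ⟦northern⟧ = {x2, x3, x6} ∩ {x1, x3, x5, x6, x7, x10} = {x3, x6}
So ⟦cracked northern rope that touched x3 above x8⟧ = {x3, x6}.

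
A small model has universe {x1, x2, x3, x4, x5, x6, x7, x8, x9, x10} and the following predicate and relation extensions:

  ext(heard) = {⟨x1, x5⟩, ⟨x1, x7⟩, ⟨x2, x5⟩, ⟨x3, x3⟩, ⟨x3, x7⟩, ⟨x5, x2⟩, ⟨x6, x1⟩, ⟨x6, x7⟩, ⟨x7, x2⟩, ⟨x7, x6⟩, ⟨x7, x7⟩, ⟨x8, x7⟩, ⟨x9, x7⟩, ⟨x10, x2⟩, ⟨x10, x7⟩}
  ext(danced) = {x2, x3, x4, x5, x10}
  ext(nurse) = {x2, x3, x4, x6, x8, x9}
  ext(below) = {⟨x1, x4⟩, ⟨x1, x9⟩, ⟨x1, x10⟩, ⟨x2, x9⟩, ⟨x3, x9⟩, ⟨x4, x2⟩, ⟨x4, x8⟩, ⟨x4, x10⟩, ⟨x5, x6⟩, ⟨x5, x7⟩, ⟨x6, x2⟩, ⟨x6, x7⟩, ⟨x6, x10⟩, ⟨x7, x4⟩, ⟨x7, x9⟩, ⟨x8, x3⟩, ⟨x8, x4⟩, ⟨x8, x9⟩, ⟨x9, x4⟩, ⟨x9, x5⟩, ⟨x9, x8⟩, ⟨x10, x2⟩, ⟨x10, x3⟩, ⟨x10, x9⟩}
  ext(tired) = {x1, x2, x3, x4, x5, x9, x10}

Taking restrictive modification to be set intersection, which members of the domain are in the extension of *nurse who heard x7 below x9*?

⟦who heard x7⟧ = {x : ⟨x, x7⟩ ∈ ⟦heard⟧} = {x1, x3, x6, x7, x8, x9, x10}
⟦below x9⟧ = {x : ⟨x, x9⟩ ∈ ⟦below⟧} = {x1, x2, x3, x7, x8, x10}
⟦nurse⟧ = {x2, x3, x4, x6, x8, x9}
… ∩ ⟦who heard x7⟧ = {x2, x3, x4, x6, x8, x9} ∩ {x1, x3, x6, x7, x8, x9, x10} = {x3, x6, x8, x9}
… ∩ ⟦below x9⟧ = {x3, x6, x8, x9} ∩ {x1, x2, x3, x7, x8, x10} = {x3, x8}
So ⟦nurse who heard x7 below x9⟧ = {x3, x8}.

{x3, x8}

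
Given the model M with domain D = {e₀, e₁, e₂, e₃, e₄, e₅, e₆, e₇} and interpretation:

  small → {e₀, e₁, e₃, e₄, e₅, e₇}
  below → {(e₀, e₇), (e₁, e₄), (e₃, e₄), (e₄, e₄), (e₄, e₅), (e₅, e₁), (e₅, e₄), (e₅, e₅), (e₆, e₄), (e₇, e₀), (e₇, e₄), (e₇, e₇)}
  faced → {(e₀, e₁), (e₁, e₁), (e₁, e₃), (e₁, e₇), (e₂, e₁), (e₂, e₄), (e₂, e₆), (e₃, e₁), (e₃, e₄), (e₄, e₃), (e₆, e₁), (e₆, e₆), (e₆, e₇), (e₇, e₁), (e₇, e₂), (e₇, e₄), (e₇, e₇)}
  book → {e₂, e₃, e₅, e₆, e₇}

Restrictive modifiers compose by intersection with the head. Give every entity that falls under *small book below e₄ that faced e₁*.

⟦below e₄⟧ = {x : ⟨x, e₄⟩ ∈ ⟦below⟧} = {e₁, e₃, e₄, e₅, e₆, e₇}
⟦that faced e₁⟧ = {x : ⟨x, e₁⟩ ∈ ⟦faced⟧} = {e₀, e₁, e₂, e₃, e₆, e₇}
⟦book⟧ = {e₂, e₃, e₅, e₆, e₇}
… ∩ ⟦below e₄⟧ = {e₂, e₃, e₅, e₆, e₇} ∩ {e₁, e₃, e₄, e₅, e₆, e₇} = {e₃, e₅, e₆, e₇}
… ∩ ⟦that faced e₁⟧ = {e₃, e₅, e₆, e₇} ∩ {e₀, e₁, e₂, e₃, e₆, e₇} = {e₃, e₆, e₇}
… ∩ ⟦small⟧ = {e₃, e₆, e₇} ∩ {e₀, e₁, e₃, e₄, e₅, e₇} = {e₃, e₇}
So ⟦small book below e₄ that faced e₁⟧ = {e₃, e₇}.

{e₃, e₇}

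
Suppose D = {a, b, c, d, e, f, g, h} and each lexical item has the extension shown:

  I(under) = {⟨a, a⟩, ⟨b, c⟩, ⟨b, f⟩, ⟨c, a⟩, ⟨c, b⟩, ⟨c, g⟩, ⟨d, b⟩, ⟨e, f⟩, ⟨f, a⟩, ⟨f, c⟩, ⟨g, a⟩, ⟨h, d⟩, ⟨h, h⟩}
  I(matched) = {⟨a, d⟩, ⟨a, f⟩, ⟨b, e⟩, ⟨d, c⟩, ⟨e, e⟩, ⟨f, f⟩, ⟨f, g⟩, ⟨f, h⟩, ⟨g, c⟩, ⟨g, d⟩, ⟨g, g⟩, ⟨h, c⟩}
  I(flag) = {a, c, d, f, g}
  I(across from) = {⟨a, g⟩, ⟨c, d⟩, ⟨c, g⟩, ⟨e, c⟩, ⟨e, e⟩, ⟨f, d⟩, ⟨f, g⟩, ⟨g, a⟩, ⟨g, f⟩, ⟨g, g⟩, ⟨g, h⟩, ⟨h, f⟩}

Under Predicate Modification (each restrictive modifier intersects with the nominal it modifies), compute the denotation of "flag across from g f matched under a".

{f, g}

⟦across from g⟧ = {x : ⟨x, g⟩ ∈ ⟦across from⟧} = {a, c, f, g}
⟦f matched⟧ = {x : ⟨f, x⟩ ∈ ⟦matched⟧} = {f, g, h}
⟦under a⟧ = {x : ⟨x, a⟩ ∈ ⟦under⟧} = {a, c, f, g}
⟦flag⟧ = {a, c, d, f, g}
… ∩ ⟦across from g⟧ = {a, c, d, f, g} ∩ {a, c, f, g} = {a, c, f, g}
… ∩ ⟦f matched⟧ = {a, c, f, g} ∩ {f, g, h} = {f, g}
… ∩ ⟦under a⟧ = {f, g} ∩ {a, c, f, g} = {f, g}
So ⟦flag across from g f matched under a⟧ = {f, g}.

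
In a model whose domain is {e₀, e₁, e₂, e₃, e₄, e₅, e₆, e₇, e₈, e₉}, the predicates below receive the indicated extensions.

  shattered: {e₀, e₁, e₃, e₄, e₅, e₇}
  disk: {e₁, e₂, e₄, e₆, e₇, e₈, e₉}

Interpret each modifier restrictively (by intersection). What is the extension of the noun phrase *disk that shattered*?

⟦that shattered⟧ = ⟦shattered⟧ = {e₀, e₁, e₃, e₄, e₅, e₇}
⟦disk⟧ = {e₁, e₂, e₄, e₆, e₇, e₈, e₉}
… ∩ ⟦that shattered⟧ = {e₁, e₂, e₄, e₆, e₇, e₈, e₉} ∩ {e₀, e₁, e₃, e₄, e₅, e₇} = {e₁, e₄, e₇}
So ⟦disk that shattered⟧ = {e₁, e₄, e₇}.

{e₁, e₄, e₇}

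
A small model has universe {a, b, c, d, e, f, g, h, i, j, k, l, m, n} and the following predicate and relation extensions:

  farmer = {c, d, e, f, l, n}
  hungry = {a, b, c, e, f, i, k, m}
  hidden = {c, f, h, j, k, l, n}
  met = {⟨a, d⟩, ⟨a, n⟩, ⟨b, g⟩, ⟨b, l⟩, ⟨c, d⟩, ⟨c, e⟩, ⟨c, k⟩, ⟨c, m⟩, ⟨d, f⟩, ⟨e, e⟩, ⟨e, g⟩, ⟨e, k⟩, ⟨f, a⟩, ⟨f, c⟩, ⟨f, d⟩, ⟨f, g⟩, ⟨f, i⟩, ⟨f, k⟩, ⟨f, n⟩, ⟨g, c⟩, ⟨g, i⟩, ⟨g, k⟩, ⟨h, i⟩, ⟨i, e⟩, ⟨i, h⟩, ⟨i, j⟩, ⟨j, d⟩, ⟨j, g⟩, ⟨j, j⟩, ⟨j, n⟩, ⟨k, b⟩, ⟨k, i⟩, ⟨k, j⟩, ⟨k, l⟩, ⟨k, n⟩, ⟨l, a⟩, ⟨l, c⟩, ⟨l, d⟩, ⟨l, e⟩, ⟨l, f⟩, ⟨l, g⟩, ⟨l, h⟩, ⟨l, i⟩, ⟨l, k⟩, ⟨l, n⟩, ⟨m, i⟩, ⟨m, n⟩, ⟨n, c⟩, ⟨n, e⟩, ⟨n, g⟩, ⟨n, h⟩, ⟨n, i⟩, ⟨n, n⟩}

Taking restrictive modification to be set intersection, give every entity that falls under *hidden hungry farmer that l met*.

{c, f}

⟦that l met⟧ = {x : ⟨l, x⟩ ∈ ⟦met⟧} = {a, c, d, e, f, g, h, i, k, n}
⟦farmer⟧ = {c, d, e, f, l, n}
… ∩ ⟦that l met⟧ = {c, d, e, f, l, n} ∩ {a, c, d, e, f, g, h, i, k, n} = {c, d, e, f, n}
… ∩ ⟦hidden⟧ = {c, d, e, f, n} ∩ {c, f, h, j, k, l, n} = {c, f, n}
… ∩ ⟦hungry⟧ = {c, f, n} ∩ {a, b, c, e, f, i, k, m} = {c, f}
So ⟦hidden hungry farmer that l met⟧ = {c, f}.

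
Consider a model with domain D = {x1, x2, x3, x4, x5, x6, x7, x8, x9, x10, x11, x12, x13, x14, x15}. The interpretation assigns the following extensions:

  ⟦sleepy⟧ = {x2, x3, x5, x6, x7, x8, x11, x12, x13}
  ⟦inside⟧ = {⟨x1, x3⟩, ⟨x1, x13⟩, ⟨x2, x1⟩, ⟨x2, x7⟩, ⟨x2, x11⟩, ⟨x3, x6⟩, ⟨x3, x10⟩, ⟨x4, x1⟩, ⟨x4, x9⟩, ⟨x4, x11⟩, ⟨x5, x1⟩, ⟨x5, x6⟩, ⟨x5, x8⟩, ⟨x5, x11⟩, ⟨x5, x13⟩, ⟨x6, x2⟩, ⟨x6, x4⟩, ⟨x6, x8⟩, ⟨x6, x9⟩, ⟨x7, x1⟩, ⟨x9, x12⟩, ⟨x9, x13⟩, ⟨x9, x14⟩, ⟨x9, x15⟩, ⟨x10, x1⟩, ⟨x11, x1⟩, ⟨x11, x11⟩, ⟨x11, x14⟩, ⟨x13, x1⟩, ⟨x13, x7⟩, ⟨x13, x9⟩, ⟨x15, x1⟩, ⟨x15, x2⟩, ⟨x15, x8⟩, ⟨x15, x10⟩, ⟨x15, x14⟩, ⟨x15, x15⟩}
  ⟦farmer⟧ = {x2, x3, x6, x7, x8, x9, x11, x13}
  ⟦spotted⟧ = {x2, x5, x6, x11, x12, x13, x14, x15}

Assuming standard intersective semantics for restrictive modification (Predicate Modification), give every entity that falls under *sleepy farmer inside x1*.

⟦inside x1⟧ = {x : ⟨x, x1⟩ ∈ ⟦inside⟧} = {x2, x4, x5, x7, x10, x11, x13, x15}
⟦farmer⟧ = {x2, x3, x6, x7, x8, x9, x11, x13}
… ∩ ⟦inside x1⟧ = {x2, x3, x6, x7, x8, x9, x11, x13} ∩ {x2, x4, x5, x7, x10, x11, x13, x15} = {x2, x7, x11, x13}
… ∩ ⟦sleepy⟧ = {x2, x7, x11, x13} ∩ {x2, x3, x5, x6, x7, x8, x11, x12, x13} = {x2, x7, x11, x13}
So ⟦sleepy farmer inside x1⟧ = {x2, x7, x11, x13}.

{x2, x7, x11, x13}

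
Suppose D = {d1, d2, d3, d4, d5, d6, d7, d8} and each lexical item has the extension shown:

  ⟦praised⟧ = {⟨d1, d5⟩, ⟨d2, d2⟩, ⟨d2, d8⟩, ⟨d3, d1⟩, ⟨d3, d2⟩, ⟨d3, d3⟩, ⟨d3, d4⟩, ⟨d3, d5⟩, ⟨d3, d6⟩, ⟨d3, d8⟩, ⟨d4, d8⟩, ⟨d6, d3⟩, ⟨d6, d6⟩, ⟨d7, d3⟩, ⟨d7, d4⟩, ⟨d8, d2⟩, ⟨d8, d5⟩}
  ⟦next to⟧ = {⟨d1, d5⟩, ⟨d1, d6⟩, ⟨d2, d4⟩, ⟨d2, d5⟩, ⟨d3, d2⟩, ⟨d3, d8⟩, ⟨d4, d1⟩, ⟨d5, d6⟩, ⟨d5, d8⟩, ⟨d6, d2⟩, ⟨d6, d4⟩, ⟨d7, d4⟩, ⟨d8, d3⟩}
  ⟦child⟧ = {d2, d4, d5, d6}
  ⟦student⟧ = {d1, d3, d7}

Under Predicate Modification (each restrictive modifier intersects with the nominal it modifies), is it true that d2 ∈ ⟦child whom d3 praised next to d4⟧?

⟦whom d3 praised⟧ = {x : ⟨d3, x⟩ ∈ ⟦praised⟧} = {d1, d2, d3, d4, d5, d6, d8}
⟦next to d4⟧ = {x : ⟨x, d4⟩ ∈ ⟦next to⟧} = {d2, d6, d7}
⟦child⟧ = {d2, d4, d5, d6}
… ∩ ⟦whom d3 praised⟧ = {d2, d4, d5, d6} ∩ {d1, d2, d3, d4, d5, d6, d8} = {d2, d4, d5, d6}
… ∩ ⟦next to d4⟧ = {d2, d4, d5, d6} ∩ {d2, d6, d7} = {d2, d6}
⟦child whom d3 praised next to d4⟧ = {d2, d6}; d2 ∈ this set.

yes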